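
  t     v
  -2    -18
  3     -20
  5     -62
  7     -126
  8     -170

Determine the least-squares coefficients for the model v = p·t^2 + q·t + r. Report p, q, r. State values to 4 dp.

The normal equations are: 7219·p + 999·q + 151·r = -18856;  999·p + 151·q + 21·r = -2576;  151·p + 21·q + 5·r = -396.
(Σt^2·t^2 = 7219, Σt^2·t = 999, Σt^2 = 151, Σt·t = 151, Σt = 21, Σ1 = 5, Σt^2·v = -18856, Σt·v = -2576, Σv = -396.)
Inverting the 3×3 Gram matrix, [p, q, r]ᵀ = [-125162/42367, 111250/42367, -42824/42367]ᵀ.

p = -2.9542, q = 2.6259, r = -1.0108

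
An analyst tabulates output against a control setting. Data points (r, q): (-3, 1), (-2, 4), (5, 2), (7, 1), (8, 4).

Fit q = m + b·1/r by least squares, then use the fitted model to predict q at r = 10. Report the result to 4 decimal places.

The normal system MᵀM·[m, b]ᵀ = Mᵀq is [[5, -307/840]; [-307/840, 308449/705600]]·[m, b]ᵀ = [12, -271/210]ᵀ.
Δ = 5·(308449/705600) − (-307/840)² = 361999/176400.
m = (12·(308449/705600) − (-307/840)·(-271/210))/(361999/176400) = 842150/361999; b = (5·(-271/210) − (-307/840)·12)/(361999/176400) = -364560/361999.
At r = 10: q̂ = (842150/361999)·(1) + (-364560/361999)·(1/10) = 805694/361999.

q̂ = 2.2257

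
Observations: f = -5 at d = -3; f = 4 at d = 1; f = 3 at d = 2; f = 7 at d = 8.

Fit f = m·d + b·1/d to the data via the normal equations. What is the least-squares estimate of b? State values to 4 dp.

b = 3.3184

From the data, Σd·d = 78, Σd·1/d = 4, Σ1/d·1/d = 793/576.
For Xᵀf: Σd·f = 81, Σ1/d·f = 193/24.
Normal equations: [[78, 4]; [4, 793/576]]·[m, b]ᵀ = [81, 193/24]ᵀ.
Determinant 78·(793/576) − 4² = 8773/96.
m = (81·(793/576) − 4·(193/24))/(8773/96) = 15235/17546; b = (78·(193/24) − 4·81)/(8773/96) = 29112/8773.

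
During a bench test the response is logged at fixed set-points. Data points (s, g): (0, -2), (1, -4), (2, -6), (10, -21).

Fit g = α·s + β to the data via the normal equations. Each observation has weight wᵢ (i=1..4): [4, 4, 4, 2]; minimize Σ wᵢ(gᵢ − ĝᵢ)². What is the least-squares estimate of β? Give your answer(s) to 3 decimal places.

From the data, Σwᵢ·s·s = 220, Σwᵢ·s = 32, Σwᵢ·1 = 14.
For AᵀWg: Σwᵢ·s·g = -484, Σwᵢ·g = -90.
So AᵀWA·[α, β]ᵀ = AᵀWg: [[220, 32]; [32, 14]]·[α, β]ᵀ = [-484, -90]ᵀ.
Determinant 220·14 − 32² = 2056.
α = ((-484)·14 − 32·(-90))/2056 = -487/257; β = (220·(-90) − 32·(-484))/2056 = -539/257.

β = -2.097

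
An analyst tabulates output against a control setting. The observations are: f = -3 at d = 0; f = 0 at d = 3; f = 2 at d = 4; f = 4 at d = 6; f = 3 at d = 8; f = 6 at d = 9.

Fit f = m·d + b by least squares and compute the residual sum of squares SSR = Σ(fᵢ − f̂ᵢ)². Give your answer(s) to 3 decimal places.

SSR = 5.357

Normal-equation sums: Σd·d = 206, Σd = 30, Σ1 = 6.
Right-hand side: Σd·f = 110, Σf = 12.
So AᵀA·[m, b]ᵀ = Aᵀf: [[206, 30]; [30, 6]]·[m, b]ᵀ = [110, 12]ᵀ.
det = 206·6 − 30² = 336.
m = (110·6 − 30·12)/336 = 25/28; b = (206·12 − 30·110)/336 = -69/28.
Residuals: -15/28, -3/14, 25/28, 31/28, -47/28, 3/7; SSR = 75/14.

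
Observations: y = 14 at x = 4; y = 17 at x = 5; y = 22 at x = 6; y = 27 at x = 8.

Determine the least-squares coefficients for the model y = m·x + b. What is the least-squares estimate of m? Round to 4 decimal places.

m = 3.3143

Normal-equation sums: Σx·x = 141, Σx = 23, Σ1 = 4.
And Σx·y = 489, Σy = 80.
Normal equations: [[141, 23]; [23, 4]]·[m, b]ᵀ = [489, 80]ᵀ.
det = 141·4 − 23² = 35.
m = (489·4 − 23·80)/35 = 116/35; b = (141·80 − 23·489)/35 = 33/35.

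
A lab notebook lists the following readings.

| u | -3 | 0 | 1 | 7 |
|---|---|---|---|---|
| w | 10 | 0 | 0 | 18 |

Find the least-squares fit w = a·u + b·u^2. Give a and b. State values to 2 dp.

Sums needed: Σu·u = 59, Σu·u^2 = 317, Σu^2·u^2 = 2483.
Moment sums: Σu·w = 96, Σu^2·w = 972.
MᵀM·[a, b]ᵀ = Mᵀw becomes [[59, 317]; [317, 2483]]·[a, b]ᵀ = [96, 972]ᵀ.
Δ = 59·2483 − 317² = 46008.
a = (96·2483 − 317·972)/46008 = -5813/3834; b = (59·972 − 317·96)/46008 = 2243/3834.

a = -1.52, b = 0.59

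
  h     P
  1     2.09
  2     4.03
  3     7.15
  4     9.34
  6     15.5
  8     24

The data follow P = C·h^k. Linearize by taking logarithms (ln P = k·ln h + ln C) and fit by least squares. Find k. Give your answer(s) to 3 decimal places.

Linearized form: ln P = k·ln h + ln C. From the 6 transformed points,
AᵀA = [[11.1437, 7.0493]; [7.0493, 6]], rhs = [17.7441, 12.2512]ᵀ  (here Σln h = 7.0493, Σ(ln h)² = 11.1437, Σln P = 12.2512, Σln h·ln P = 17.7441).
Δ = 11.1437·6 − (7.0493)² = 17.1702; k = (17.7441·6 − 7.0493·12.2512)/17.1702 = 1.17077, ln C = (11.1437·12.2512 − 7.0493·17.7441)/17.1702 = 0.66636.

k = 1.171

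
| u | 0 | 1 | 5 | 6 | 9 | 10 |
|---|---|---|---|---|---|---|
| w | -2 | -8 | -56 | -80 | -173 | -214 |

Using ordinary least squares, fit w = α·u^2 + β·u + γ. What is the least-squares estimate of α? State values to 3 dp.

Normal-equation sums: Σu^2·u^2 = 18483, Σu^2·u = 2071, Σu^2 = 243, Σu·u = 243, Σu = 31, Σ1 = 6.
Right-hand side: Σu^2·w = -39701, Σu·w = -4465, Σw = -533.
So XᵀX·[α, β, γ]ᵀ = Xᵀw: [[18483, 2071, 243]; [2071, 243, 31]; [243, 31, 6]]·[α, β, γ]ᵀ = [-39701, -4465, -533]ᵀ.
Inverting the 3×3 Gram matrix, [α, β, γ]ᵀ = [-3751/1813, -524/1813, -6432/1813]ᵀ.

α = -2.069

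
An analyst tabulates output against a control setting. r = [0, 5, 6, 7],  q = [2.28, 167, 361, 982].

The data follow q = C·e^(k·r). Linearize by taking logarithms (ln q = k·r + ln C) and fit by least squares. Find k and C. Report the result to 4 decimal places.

Taking logs, ln q = k·r + ln C, so regress ln q on r.
Σr = 18.0000, Σ(r)² = 110.0000, Σln q = 18.7206, Σr·ln q = 109.1504.
Equations: 110.0000·k + 18.0000·ln C = 109.1504;  18.0000·k + 4·ln C = 18.7206.
Δ = 110.0000·4 − (18.0000)² = 116.0000; k = (109.1504·4 − 18.0000·18.7206)/116.0000 = 0.85888, ln C = (110.0000·18.7206 − 18.0000·109.1504)/116.0000 = 0.81520, so C = exp(0.81520) = 2.25963.

k = 0.8589, C = 2.2596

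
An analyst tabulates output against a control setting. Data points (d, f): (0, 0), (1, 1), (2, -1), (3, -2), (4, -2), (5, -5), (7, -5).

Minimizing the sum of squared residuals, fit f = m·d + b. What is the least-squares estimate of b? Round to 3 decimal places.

b = 0.795

From the data, Σd·d = 104, Σd = 22, Σ1 = 7.
And Σd·f = -75, Σf = -14.
det = 104·7 − 22² = 244.
m = ((-75)·7 − 22·(-14))/244 = -217/244; b = (104·(-14) − 22·(-75))/244 = 97/122.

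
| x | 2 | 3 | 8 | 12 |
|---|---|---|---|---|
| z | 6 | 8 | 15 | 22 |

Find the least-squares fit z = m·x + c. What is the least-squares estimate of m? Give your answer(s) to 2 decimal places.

m = 1.56

Compute the Gram sums: Σx·x = 221, Σx = 25, Σ1 = 4.
Right-hand side: Σx·z = 420, Σz = 51.
So MᵀM·[m, c]ᵀ = Mᵀz: [[221, 25]; [25, 4]]·[m, c]ᵀ = [420, 51]ᵀ.
det = 221·4 − 25² = 259.
m = (420·4 − 25·51)/259 = 405/259; c = (221·51 − 25·420)/259 = 771/259.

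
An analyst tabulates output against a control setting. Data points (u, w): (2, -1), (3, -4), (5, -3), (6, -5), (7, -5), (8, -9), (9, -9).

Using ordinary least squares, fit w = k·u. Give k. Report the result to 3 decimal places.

Entries of AᵀA: Σu·u = 268.
Moment sums: Σu·w = -247.
Hence k = -247 / 268 ≈ -0.921642.

k = -0.922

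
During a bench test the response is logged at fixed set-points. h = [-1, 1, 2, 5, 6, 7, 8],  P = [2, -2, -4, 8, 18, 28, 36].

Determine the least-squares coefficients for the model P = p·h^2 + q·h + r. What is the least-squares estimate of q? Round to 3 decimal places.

q = -2.462

Forming MᵀM = [[8436, 1204, 180]; [1204, 180, 28]; [180, 28, 7]] and MᵀP = [4508, 620, 86]ᵀ gives MᵀM·[p, q, r]ᵀ = MᵀP.
Solving the 3×3 system (Gaussian elimination) gives p = 1235/1348, q = -3319/1348, r = -480/337.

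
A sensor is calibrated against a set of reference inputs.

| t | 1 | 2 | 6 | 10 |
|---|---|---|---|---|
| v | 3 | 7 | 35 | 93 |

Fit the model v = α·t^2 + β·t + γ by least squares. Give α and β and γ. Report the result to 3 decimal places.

From the data, Σt^2·t^2 = 11313, Σt^2·t = 1225, Σt^2 = 141, Σt·t = 141, Σt = 19, Σ1 = 4.
Moment sums: Σt^2·v = 10591, Σt·v = 1157, Σv = 138.
So AᵀA·[α, β, γ]ᵀ = Aᵀv: [[11313, 1225, 141]; [1225, 141, 19]; [141, 19, 4]]·[α, β, γ]ᵀ = [10591, 1157, 138]ᵀ.
Solving the 3×3 system (Gaussian elimination) gives α = 6081/6796, β = 625/6796, γ = 8569/3398.

α = 0.895, β = 0.092, γ = 2.522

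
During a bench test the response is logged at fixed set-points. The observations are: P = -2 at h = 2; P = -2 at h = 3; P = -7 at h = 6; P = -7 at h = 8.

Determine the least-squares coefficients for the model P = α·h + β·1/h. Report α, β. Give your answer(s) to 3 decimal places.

Normal-equation sums: Σh·h = 113, Σh·1/h = 4, Σ1/h·1/h = 233/576.
And Σh·P = -108, Σ1/h·P = -89/24.
MᵀM·[α, β]ᵀ = MᵀP becomes [[113, 4]; [4, 233/576]]·[α, β]ᵀ = [-108, -89/24]ᵀ.
Eliminating β: (233/576)·(row 1) − 4·(row 2) gives (17113/576)·α = (233/576)·(-108) − 4·(-89/24) = -1385/48, so α = -16620/17113.
Then β = ((-89/24) − 4·(-16620/17113))/(233/576) = 7464/17113.

α = -0.971, β = 0.436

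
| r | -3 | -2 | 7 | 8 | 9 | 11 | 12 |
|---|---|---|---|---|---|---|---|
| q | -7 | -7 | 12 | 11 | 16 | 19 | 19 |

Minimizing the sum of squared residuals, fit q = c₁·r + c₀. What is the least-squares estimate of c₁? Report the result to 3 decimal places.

c₁ = 1.864

Entries of XᵀX: Σr·r = 472, Σr = 42, Σ1 = 7.
Moment sums: Σr·q = 788, Σq = 63.
So XᵀX·[c₁, c₀]ᵀ = Xᵀq: [[472, 42]; [42, 7]]·[c₁, c₀]ᵀ = [788, 63]ᵀ.
det = 472·7 − 42² = 1540.
c₁ = (788·7 − 42·63)/1540 = 41/22; c₀ = (472·63 − 42·788)/1540 = -24/11.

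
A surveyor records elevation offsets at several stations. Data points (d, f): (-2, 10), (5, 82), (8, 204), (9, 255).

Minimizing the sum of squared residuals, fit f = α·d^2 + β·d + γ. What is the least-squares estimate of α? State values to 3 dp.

The normal equations are: 11298·α + 1358·β + 174·γ = 35801;  1358·α + 174·β + 20·γ = 4317;  174·α + 20·β + 4·γ = 551.
(Σd^2·d^2 = 11298, Σd^2·d = 1358, Σd^2 = 174, Σd·d = 174, Σd = 20, Σ1 = 4, Σd^2·f = 35801, Σd·f = 4317, Σf = 551.)
Inverting the 3×3 Gram matrix, [α, β, γ]ᵀ = [113349/37802, 25219/18901, 297/461]ᵀ.

α = 2.998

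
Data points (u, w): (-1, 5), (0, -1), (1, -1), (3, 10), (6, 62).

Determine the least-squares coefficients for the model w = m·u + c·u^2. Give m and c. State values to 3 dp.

m = -3.320, c = 2.272

Entries of MᵀM: Σu·u = 47, Σu·u^2 = 243, Σu^2·u^2 = 1379.
And Σu·w = 396, Σu^2·w = 2326.
Normal equations: [[47, 243]; [243, 1379]]·[m, c]ᵀ = [396, 2326]ᵀ.
Determinant 47·1379 − 243² = 5764.
m = (396·1379 − 243·2326)/5764 = -9567/2882; c = (47·2326 − 243·396)/5764 = 6547/2882.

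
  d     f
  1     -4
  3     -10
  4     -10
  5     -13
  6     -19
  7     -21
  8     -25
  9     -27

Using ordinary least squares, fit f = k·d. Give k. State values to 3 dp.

The normal system XᵀX·[k]ᵀ = Xᵀf is [[281]]·[k]ᵀ = [-843]ᵀ.
k = (-843)/281 = -3.

k = -3.000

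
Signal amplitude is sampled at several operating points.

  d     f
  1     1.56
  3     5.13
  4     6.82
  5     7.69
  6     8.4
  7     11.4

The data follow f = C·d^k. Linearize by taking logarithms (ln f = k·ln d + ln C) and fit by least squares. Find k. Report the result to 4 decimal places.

k = 0.9835

Let Y = ln f. Fitting Y = k·ln d + ln C by least squares:
AᵀA = [[12.7160, 7.8320]; [7.8320, 6]], rhs = [16.2898, 10.6014]ᵀ  (here Σln d = 7.8320, Σ(ln d)² = 12.7160, Σln f = 10.6014, Σln d·ln f = 16.2898).
Δ = 12.7160·6 − (7.8320)² = 14.9557; k = (16.2898·6 − 7.8320·10.6014)/14.9557 = 0.98348, ln C = (12.7160·10.6014 − 7.8320·16.2898)/14.9557 = 0.48313.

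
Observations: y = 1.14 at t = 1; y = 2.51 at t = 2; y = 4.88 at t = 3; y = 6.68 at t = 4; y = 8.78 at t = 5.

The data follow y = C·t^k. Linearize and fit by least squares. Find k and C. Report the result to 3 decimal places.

k = 1.291, C = 1.111

Linearized form: ln y = k·ln t + ln C. From the 5 transformed points,
Σln t = 4.7875, Σ(ln t)² = 6.1995, Σln y = 6.7081, Σln t·ln y = 8.5086.
Equations: 6.1995·k + 4.7875·ln C = 8.5086;  4.7875·k + 5·ln C = 6.7081.
Slope k = (n·Σln t·ln y − Σln t·Σln y)/(n·Σ(ln t)² − (Σln t)²) = (5·8.5086 − 4.7875·6.7081)/8.0774 = 1.29101; ln C = (Σln y − k·Σln t)/n = 0.10547, so C = exp(0.10547) = 1.11124.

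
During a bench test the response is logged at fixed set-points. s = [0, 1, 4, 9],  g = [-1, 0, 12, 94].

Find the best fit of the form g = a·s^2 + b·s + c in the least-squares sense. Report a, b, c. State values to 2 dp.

Compute the Gram sums: Σs^2·s^2 = 6818, Σs^2·s = 794, Σs^2 = 98, Σs·s = 98, Σs = 14, Σ1 = 4.
And Σs^2·g = 7806, Σs·g = 894, Σg = 105.
AᵀA·[a, b, c]ᵀ = Aᵀg becomes [[6818, 794, 98]; [794, 98, 14]; [98, 14, 4]]·[a, b, c]ᵀ = [7806, 894, 105]ᵀ.
Row-reducing yields a = 1055/724, b = -1931/724, c = -21/181.

a = 1.46, b = -2.67, c = -0.12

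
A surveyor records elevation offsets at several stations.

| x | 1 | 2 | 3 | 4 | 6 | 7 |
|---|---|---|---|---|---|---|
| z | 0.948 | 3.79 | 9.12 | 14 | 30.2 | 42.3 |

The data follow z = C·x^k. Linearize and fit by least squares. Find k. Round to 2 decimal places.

k = 1.93

Let Y = ln z. Fitting Y = k·ln x + ln C by least squares:
Σln x = 6.9157, Σ(ln x)² = 10.6062, Σln z = 13.2811, Σln x·ln z = 20.4035.
Equations: 10.6062·k + 6.9157·ln C = 20.4035;  6.9157·k + 6·ln C = 13.2811.
Solving (det = 15.8099): k = 1.93377, ln C = -0.01538.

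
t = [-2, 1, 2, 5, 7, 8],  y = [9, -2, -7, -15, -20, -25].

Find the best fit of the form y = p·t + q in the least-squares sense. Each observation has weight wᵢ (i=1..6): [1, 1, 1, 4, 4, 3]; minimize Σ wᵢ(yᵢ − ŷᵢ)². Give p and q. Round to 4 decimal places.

Sums needed: Σwᵢ·t·t = 497, Σwᵢ·t = 73, Σwᵢ·1 = 14.
For MᵀWy: Σwᵢ·t·y = -1494, Σwᵢ·y = -215.
Determinant 497·14 − 73² = 1629.
p = ((-1494)·14 − 73·(-215))/1629 = -5221/1629; q = (497·(-215) − 73·(-1494))/1629 = 2207/1629.

p = -3.2050, q = 1.3548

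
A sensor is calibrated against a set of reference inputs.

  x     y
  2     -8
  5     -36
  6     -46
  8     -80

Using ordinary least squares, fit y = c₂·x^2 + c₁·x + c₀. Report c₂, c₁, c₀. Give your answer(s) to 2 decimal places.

Entries of MᵀM: Σx^2·x^2 = 6033, Σx^2·x = 861, Σx^2 = 129, Σx·x = 129, Σx = 21, Σ1 = 4.
Moment sums: Σx^2·y = -7708, Σx·y = -1112, Σy = -170.
Solving the 3×3 system (Gaussian elimination) gives c₂ = -31/30, c₁ = -79/50, c₀ = -22/25.

c₂ = -1.03, c₁ = -1.58, c₀ = -0.88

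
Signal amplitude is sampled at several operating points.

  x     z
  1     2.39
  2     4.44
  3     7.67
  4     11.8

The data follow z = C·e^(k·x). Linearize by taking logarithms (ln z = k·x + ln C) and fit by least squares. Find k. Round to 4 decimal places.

With ln zᵢ as the transformed response and xᵢ as the regressor:
Σx = 10.0000, Σ(x)² = 30.0000, Σln z = 6.8674, Σx·ln z = 19.8370.
Equations: 30.0000·k + 10.0000·ln C = 19.8370;  10.0000·k + 4·ln C = 6.8674.
Δ = 30.0000·4 − (10.0000)² = 20.0000; k = (19.8370·4 − 10.0000·6.8674)/20.0000 = 0.53371, ln C = (30.0000·6.8674 − 10.0000·19.8370)/20.0000 = 0.38257.

k = 0.5337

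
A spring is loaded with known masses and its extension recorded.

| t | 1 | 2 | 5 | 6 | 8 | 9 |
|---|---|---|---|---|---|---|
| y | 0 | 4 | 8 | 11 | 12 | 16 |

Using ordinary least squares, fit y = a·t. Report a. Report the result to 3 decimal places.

a = 1.678

Entries of MᵀM: Σt·t = 211.
And Σt·y = 354.
Normal equations: [[211]]·[a]ᵀ = [354]ᵀ.
Hence a = 354 / 211 ≈ 1.67773.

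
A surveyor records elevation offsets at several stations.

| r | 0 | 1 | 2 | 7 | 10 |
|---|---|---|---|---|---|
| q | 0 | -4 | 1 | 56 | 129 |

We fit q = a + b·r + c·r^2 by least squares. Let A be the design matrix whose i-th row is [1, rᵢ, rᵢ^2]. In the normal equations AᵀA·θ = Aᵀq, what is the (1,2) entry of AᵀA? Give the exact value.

Row 1 ↔ basis 1, column 2 ↔ basis r, so (AᵀA)_{1,2} = Σᵢ r = (1)·(0) + (1)·(1) + (1)·(2) + (1)·(7) + (1)·(10) = 20.

20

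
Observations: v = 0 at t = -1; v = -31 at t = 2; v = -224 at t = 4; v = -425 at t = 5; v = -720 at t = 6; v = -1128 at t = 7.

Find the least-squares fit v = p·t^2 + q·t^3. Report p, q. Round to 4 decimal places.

p = -1.9387, q = -3.0114

Normal-equation sums: Σt^2·t^2 = 4595, Σt^2·t^3 = 28763, Σt^3·t^3 = 184091.
And Σt^2·v = -95525, Σt^3·v = -610133.
XᵀX·[p, q]ᵀ = Xᵀv becomes [[4595, 28763]; [28763, 184091]]·[p, q]ᵀ = [-95525, -610133]ᵀ.
Δ = 4595·184091 − 28763² = 18587976.
p = ((-95525)·184091 − 28763·(-610133))/18587976 = -1501554/774499; q = (4595·(-610133) − 28763·(-95525))/18587976 = -2332315/774499.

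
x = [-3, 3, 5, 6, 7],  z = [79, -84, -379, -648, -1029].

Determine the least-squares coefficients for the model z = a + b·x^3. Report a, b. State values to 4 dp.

a = -2.8970, b = -2.9920

Sums needed: Σ1 = 5, Σx^3 = 684, Σx^3·x^3 = 181388.
Moment sums: Σz = -2061, Σx^3·z = -544691.
So AᵀA·[a, b]ᵀ = Aᵀz: [[5, 684]; [684, 181388]]·[a, b]ᵀ = [-2061, -544691]ᵀ.
det = 5·181388 − 684² = 439084.
a = ((-2061)·181388 − 684·(-544691))/439084 = -318006/109771; b = (5·(-544691) − 684·(-2061))/439084 = -1313731/439084.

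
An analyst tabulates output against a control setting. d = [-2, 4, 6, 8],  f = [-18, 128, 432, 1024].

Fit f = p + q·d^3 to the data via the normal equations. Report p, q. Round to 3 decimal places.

p = -1.002, q = 2.003

Entries of AᵀA: Σ1 = 4, Σd^3 = 784, Σd^3·d^3 = 312960.
Moment sums: Σf = 1566, Σd^3·f = 625936.
So AᵀA·[p, q]ᵀ = Aᵀf: [[4, 784]; [784, 312960]]·[p, q]ᵀ = [1566, 625936]ᵀ.
Eliminating q: 312960·(row 1) − 784·(row 2) gives 637184·p = 312960·1566 − 784·625936 = -638464, so p = -2494/2489.
Then q = (625936 − 784·(-2494/2489))/312960 = 39875/19912.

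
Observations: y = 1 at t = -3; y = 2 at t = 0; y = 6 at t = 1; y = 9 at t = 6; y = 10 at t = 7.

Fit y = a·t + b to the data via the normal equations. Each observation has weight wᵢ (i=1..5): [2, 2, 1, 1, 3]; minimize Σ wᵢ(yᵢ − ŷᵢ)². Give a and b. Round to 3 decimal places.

a = 0.940, b = 3.369

Sums needed: Σwᵢ·t·t = 202, Σwᵢ·t = 22, Σwᵢ·1 = 9.
And Σwᵢ·t·y = 264, Σwᵢ·y = 51.
Eliminating b: 9·(row 1) − 22·(row 2) gives 1334·a = 9·264 − 22·51 = 1254, so a = 627/667.
Then b = (51 − 22·(627/667))/9 = 2247/667.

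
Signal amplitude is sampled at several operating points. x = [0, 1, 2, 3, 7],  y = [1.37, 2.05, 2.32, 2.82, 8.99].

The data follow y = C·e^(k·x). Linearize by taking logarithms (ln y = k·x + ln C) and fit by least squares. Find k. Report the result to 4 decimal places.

Linearized form: ln y = k·x + ln C. From the 5 transformed points,
Σx = 13.0000, Σ(x)² = 63.0000, Σln y = 5.1071, Σx·ln y = 20.8840.
Equations: 63.0000·k + 13.0000·ln C = 20.8840;  13.0000·k + 5·ln C = 5.1071.
Slope k = (n·Σx·ln y − Σx·Σln y)/(n·Σ(x)² − (Σx)²) = (5·20.8840 − 13.0000·5.1071)/146.0000 = 0.26047; ln C = (Σln y − k·Σx)/n = 0.34420.

k = 0.2605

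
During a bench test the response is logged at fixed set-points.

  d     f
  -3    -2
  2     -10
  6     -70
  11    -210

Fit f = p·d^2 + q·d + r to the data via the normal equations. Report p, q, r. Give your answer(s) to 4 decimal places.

Normal-equation sums: Σd^2·d^2 = 16034, Σd^2·d = 1528, Σd^2 = 170, Σd·d = 170, Σd = 16, Σ1 = 4.
And Σd^2·f = -27988, Σd·f = -2744, Σf = -292.
Row-reducing yields p = -22/15, q = -2492/795, r = 496/265.

p = -1.4667, q = -3.1346, r = 1.8717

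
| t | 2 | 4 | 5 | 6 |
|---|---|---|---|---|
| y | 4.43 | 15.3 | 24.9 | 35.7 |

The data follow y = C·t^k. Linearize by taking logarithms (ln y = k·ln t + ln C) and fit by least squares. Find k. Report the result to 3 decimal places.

k = 1.893

Linearized form: ln y = k·ln t + ln C. From the 4 transformed points,
Sums: Σln t = 5.4806, Σ(ln t)² = 8.2030, Σln y = 11.0063, Σln t·ln y = 16.3932.
Normal system: [[8.2030, 5.4806]; [5.4806, 4]]·[k, ln C]ᵀ = [16.3932, 11.0063]ᵀ.
Solving (det = 2.7744): k = 1.89283, ln C = 0.15809.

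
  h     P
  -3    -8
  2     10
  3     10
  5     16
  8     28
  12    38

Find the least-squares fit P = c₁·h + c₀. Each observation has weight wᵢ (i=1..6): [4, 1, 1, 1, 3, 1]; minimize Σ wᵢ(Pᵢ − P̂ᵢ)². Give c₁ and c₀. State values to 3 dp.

Forming MᵀWM = [[410, 34]; [34, 11]] and MᵀWP = [1354, 126]ᵀ gives MᵀWM·[c₁, c₀]ᵀ = MᵀWP.
Eliminating c₀: 11·(row 1) − 34·(row 2) gives 3354·c₁ = 11·1354 − 34·126 = 10610, so c₁ = 5305/1677.
Then c₀ = (126 − 34·(5305/1677))/11 = 2812/1677.

c₁ = 3.163, c₀ = 1.677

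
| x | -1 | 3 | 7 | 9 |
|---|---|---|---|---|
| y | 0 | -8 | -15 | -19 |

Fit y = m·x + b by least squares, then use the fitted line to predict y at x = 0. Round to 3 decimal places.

The normal equations are: 140·m + 18·b = -300;  18·m + 4·b = -42.
(Σx·x = 140, Σx = 18, Σ1 = 4, Σx·y = -300, Σy = -42.)
Eliminating b: 4·(row 1) − 18·(row 2) gives 236·m = 4·(-300) − 18·(-42) = -444, so m = -111/59.
Then b = ((-42) − 18·(-111/59))/4 = -120/59.
At x = 0: ŷ = (-111/59)·(0) + (-120/59)·(1) = -120/59.

ŷ = -2.034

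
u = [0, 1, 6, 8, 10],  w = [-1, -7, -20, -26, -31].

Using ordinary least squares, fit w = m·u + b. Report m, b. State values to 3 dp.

Normal-equation sums: Σu·u = 201, Σu = 25, Σ1 = 5.
Moment sums: Σu·w = -645, Σw = -85.
MᵀM·[m, b]ᵀ = Mᵀw becomes [[201, 25]; [25, 5]]·[m, b]ᵀ = [-645, -85]ᵀ.
Eliminating b: 5·(row 1) − 25·(row 2) gives 380·m = 5·(-645) − 25·(-85) = -1100, so m = -55/19.
Then b = ((-85) − 25·(-55/19))/5 = -48/19.

m = -2.895, b = -2.526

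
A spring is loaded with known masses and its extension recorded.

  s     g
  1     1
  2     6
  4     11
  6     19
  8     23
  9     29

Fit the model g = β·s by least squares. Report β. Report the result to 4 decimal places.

AᵀA·[β]ᵀ = Aᵀg reads: 202·β = 616.
(Σs·s = 202, Σs·g = 616.)
Hence β = 616 / 202 ≈ 3.0495.

β = 3.0495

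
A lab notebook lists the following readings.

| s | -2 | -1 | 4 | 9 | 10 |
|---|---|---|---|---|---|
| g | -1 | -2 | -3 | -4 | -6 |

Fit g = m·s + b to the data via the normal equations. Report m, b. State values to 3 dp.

m = -0.328, b = -1.889

Compute the Gram sums: Σs·s = 202, Σs = 20, Σ1 = 5.
Moment sums: Σs·g = -104, Σg = -16.
Eliminating b: 5·(row 1) − 20·(row 2) gives 610·m = 5·(-104) − 20·(-16) = -200, so m = -20/61.
Then b = ((-16) − 20·(-20/61))/5 = -576/305.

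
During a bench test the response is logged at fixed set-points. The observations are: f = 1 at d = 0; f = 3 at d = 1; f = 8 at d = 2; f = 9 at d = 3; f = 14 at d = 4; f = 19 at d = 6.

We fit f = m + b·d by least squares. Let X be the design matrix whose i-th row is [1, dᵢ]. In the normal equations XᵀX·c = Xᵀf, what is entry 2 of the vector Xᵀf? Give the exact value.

216

Entry 2 ↔ basis d, so (Xᵀf)_{2} = Σᵢ (d)·fᵢ = (0)·(1) + (1)·(3) + (2)·(8) + (3)·(9) + (4)·(14) + (6)·(19) = 216.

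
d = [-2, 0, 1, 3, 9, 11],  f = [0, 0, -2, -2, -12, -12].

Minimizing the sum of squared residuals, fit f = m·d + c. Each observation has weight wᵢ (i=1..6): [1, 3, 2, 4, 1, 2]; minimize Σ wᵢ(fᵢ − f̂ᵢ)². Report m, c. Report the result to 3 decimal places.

m = -1.083, c = -0.110

The normal system AᵀWA·[m, c]ᵀ = AᵀWf is [[365, 43]; [43, 13]]·[m, c]ᵀ = [-400, -48]ᵀ.
Δ = 365·13 − 43² = 2896.
m = ((-400)·13 − 43·(-48))/2896 = -196/181; c = (365·(-48) − 43·(-400))/2896 = -20/181.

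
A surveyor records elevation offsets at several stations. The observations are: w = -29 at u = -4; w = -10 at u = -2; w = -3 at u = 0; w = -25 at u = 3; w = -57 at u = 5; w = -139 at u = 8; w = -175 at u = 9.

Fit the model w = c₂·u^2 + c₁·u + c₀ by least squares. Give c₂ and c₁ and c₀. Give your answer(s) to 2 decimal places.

From the data, Σu^2·u^2 = 11635, Σu^2·u = 1321, Σu^2 = 199, Σu·u = 199, Σu = 19, Σ1 = 7.
Moment sums: Σu^2·w = -25225, Σu·w = -2911, Σw = -438.
Inverting the 3×3 Gram matrix, [c₂, c₁, c₀]ᵀ = [-628133/316806, -124587/105602, -475793/158403]ᵀ.

c₂ = -1.98, c₁ = -1.18, c₀ = -3.00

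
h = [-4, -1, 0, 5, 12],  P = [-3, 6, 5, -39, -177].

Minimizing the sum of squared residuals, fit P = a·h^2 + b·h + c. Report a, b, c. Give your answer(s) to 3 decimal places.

AᵀA·[a, b, c]ᵀ = AᵀP reads: 21618·a + 1788·b + 186·c = -26505;  1788·a + 186·b + 12·c = -2313;  186·a + 12·b + 5·c = -208.
(Σh^2·h^2 = 21618, Σh^2·h = 1788, Σh^2 = 186, Σh·h = 186, Σh = 12, Σ1 = 5, Σh^2·P = -26505, Σh·P = -2313, ΣP = -208.)
Row-reducing yields a = -143567/141878, b = -411761/141878, c = 213397/70939.

a = -1.012, b = -2.902, c = 3.008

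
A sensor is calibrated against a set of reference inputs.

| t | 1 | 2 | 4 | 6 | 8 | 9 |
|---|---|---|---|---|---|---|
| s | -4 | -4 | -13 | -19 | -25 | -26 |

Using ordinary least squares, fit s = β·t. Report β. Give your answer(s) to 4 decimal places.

β = -3.0297

Entries of AᵀA: Σt·t = 202.
Moment sums: Σt·s = -612.
β = (-612)/202 = -3.0297.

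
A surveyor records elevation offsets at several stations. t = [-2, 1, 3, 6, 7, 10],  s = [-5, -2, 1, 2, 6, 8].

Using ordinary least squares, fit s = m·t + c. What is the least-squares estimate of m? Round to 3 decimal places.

Entries of AᵀA: Σt·t = 199, Σt = 25, Σ1 = 6.
For Aᵀs: Σt·s = 145, Σs = 10.
Normal equations: [[199, 25]; [25, 6]]·[m, c]ᵀ = [145, 10]ᵀ.
det = 199·6 − 25² = 569.
m = (145·6 − 25·10)/569 = 620/569; c = (199·10 − 25·145)/569 = -1635/569.

m = 1.090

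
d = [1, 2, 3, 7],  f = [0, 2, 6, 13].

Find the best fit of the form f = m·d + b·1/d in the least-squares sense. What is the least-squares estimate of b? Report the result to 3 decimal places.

Sums needed: Σd·d = 63, Σd·1/d = 4, Σ1/d·1/d = 2437/1764.
Right-hand side: Σd·f = 113, Σ1/d·f = 34/7.
So AᵀA·[m, b]ᵀ = Aᵀf: [[63, 4]; [4, 2437/1764]]·[m, b]ᵀ = [113, 34/7]ᵀ.
det = 63·(2437/1764) − 4² = 1989/28.
m = (113·(2437/1764) − 4·(34/7))/(1989/28) = 241109/125307; b = (63·(34/7) − 4·113)/(1989/28) = -4088/1989.

b = -2.055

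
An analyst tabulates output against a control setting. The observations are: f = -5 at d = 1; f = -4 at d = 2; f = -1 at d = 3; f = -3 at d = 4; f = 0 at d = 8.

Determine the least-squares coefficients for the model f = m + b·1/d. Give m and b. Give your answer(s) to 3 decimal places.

Setting ∂/∂m … = 0 gives: 5·m + (53/24)·b = -13;  (53/24)·m + (829/576)·b = -97/12.
Determinant 5·(829/576) − (53/24)² = 167/72.
m = ((-13)·(829/576) − (53/24)·(-97/12))/(167/72) = -495/1336; b = (5·(-97/12) − (53/24)·(-13))/(167/72) = -843/167.

m = -0.371, b = -5.048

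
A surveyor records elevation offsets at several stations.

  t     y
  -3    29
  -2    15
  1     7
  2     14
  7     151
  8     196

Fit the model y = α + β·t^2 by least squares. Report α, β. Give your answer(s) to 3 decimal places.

Setting ∂/∂α … = 0 gives: 6·α + 131·β = 412;  131·α + 6611·β = 20327.
Eliminating β: 6611·(row 1) − 131·(row 2) gives 22505·α = 6611·412 − 131·20327 = 60895, so α = 12179/4501.
Then β = (20327 − 131·(12179/4501))/6611 = 13598/4501.

α = 2.706, β = 3.021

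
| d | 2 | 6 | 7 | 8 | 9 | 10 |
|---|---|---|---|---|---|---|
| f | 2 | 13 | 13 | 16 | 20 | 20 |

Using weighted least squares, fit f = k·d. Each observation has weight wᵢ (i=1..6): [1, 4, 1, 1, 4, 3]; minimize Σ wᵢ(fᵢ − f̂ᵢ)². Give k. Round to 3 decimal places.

AᵀWA·[k]ᵀ = AᵀWf reads: 885·k = 1855.
Hence k = 1855 / 885 ≈ 2.09605.

k = 2.096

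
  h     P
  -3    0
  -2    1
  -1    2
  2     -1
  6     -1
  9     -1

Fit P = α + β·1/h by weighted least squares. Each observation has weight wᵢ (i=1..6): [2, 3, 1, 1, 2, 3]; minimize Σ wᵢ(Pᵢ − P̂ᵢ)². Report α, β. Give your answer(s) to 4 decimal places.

α = -0.4899, β = -2.4393

Forming AᵀWA = [[12, -2]; [-2, 125/54]] and AᵀWP = [-1, -14/3]ᵀ gives AᵀWA·[α, β]ᵀ = AᵀWP.
Eliminating β: (125/54)·(row 1) − (-2)·(row 2) gives (214/9)·α = (125/54)·(-1) − (-2)·(-14/3) = -629/54, so α = -629/1284.
Then β = ((-14/3) − (-2)·(-629/1284))/(125/54) = -261/107.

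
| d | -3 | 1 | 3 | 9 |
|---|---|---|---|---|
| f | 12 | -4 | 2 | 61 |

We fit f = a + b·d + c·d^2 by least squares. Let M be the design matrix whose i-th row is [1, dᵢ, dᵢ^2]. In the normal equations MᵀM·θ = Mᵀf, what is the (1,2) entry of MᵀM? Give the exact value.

10

Row 1 ↔ basis 1, column 2 ↔ basis d, so (MᵀM)_{1,2} = Σᵢ d = (1)·(-3) + (1)·(1) + (1)·(3) + (1)·(9) = 10.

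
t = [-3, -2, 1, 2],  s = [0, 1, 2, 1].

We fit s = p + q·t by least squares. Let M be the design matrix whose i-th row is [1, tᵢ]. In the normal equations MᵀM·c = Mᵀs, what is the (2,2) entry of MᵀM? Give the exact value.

18

Row 2 ↔ basis t, column 2 ↔ basis t, so (MᵀM)_{2,2} = Σᵢ (t)·(t) = (-3)·(-3) + (-2)·(-2) + (1)·(1) + (2)·(2) = 18.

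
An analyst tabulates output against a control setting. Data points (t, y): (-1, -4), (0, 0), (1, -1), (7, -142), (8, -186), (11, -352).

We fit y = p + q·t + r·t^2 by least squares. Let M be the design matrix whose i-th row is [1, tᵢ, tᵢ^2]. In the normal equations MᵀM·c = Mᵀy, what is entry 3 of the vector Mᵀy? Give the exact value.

Entry 3 ↔ basis t^2, so (Mᵀy)_{3} = Σᵢ (t^2)·yᵢ = (1)·(-4) + (0)·(0) + (1)·(-1) + (49)·(-142) + (64)·(-186) + (121)·(-352) = -61459.

-61459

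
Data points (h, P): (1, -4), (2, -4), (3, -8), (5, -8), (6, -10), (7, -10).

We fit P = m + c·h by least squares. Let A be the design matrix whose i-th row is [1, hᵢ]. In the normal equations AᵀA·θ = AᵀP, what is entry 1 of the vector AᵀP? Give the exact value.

Entry 1 ↔ basis 1, so (AᵀP)_{1} = Σᵢ Pᵢ = (1)·(-4) + (1)·(-4) + (1)·(-8) + (1)·(-8) + (1)·(-10) + (1)·(-10) = -44.

-44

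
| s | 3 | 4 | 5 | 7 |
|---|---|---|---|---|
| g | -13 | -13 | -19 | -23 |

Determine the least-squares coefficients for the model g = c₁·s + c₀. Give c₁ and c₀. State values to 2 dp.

c₁ = -2.74, c₀ = -3.97

Compute the Gram sums: Σs·s = 99, Σs = 19, Σ1 = 4.
Moment sums: Σs·g = -347, Σg = -68.
Determinant 99·4 − 19² = 35.
c₁ = ((-347)·4 − 19·(-68))/35 = -96/35; c₀ = (99·(-68) − 19·(-347))/35 = -139/35.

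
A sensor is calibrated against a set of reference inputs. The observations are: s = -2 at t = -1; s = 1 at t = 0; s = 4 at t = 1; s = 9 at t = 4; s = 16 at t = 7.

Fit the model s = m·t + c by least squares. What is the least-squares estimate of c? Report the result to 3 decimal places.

Setting ∂/∂m … = 0 gives: 67·m + 11·c = 154;  11·m + 5·c = 28.
(Σt·t = 67, Σt = 11, Σ1 = 5, Σt·s = 154, Σs = 28.)
Δ = 67·5 − 11² = 214.
m = (154·5 − 11·28)/214 = 231/107; c = (67·28 − 11·154)/214 = 91/107.

c = 0.850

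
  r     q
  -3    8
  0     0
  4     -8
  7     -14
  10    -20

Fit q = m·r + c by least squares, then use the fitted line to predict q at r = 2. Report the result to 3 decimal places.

The normal system XᵀX·[m, c]ᵀ = Xᵀq is [[174, 18]; [18, 5]]·[m, c]ᵀ = [-354, -34]ᵀ.
Eliminating c: 5·(row 1) − 18·(row 2) gives 546·m = 5·(-354) − 18·(-34) = -1158, so m = -193/91.
Then c = ((-34) − 18·(-193/91))/5 = 76/91.
At r = 2: q̂ = (-193/91)·(2) + (76/91)·(1) = -310/91.

q̂ = -3.407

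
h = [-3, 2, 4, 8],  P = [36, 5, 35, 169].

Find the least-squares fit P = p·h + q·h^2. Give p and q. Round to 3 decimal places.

p = -3.151, q = 3.029

MᵀM·[p, q]ᵀ = MᵀP reads: 93·p + 557·q = 1394;  557·p + 4449·q = 11720.
(Σh·h = 93, Σh·h^2 = 557, Σh^2·h^2 = 4449, Σh·P = 1394, Σh^2·P = 11720.)
Determinant 93·4449 − 557² = 103508.
p = (1394·4449 − 557·11720)/103508 = -163067/51754; q = (93·11720 − 557·1394)/103508 = 156751/51754.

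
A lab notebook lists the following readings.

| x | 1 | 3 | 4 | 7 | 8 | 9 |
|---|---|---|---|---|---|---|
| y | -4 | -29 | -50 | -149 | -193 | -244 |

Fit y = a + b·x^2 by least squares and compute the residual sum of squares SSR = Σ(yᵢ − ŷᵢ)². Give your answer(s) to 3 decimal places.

Sums needed: Σ1 = 6, Σx^2 = 220, Σx^2·x^2 = 13396.
Moment sums: Σy = -669, Σx^2·y = -40482.
Normal equations: [[6, 220]; [220, 13396]]·[a, b]ᵀ = [-669, -40482]ᵀ.
Δ = 6·13396 − 220² = 31976.
a = ((-669)·13396 − 220·(-40482))/31976 = -13971/7994; b = (6·(-40482) − 220·(-669))/31976 = -11964/3997.
Residuals: 5923/7994, -2503/7994, -2881/7994, -4663/7994, 2521/7994, 229/1142; SSR = 10047/7994.

SSR = 1.257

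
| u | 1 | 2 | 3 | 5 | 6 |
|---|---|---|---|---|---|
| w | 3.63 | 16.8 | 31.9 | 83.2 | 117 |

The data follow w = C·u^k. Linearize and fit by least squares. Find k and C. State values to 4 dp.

k = 1.9118, C = 3.9185

Taking logs, ln w = k·ln u + ln C, so regress ln w on ln u.
Σln u = 5.1930, Σ(ln u)² = 7.4881, Σln w = 16.7566, Σln u·ln w = 21.4081.
Equations: 7.4881·k + 5.1930·ln C = 21.4081;  5.1930·k + 5·ln C = 16.7566.
Δ = 7.4881·5 − (5.1930)² = 10.4737; k = (21.4081·5 − 5.1930·16.7566)/10.4737 = 1.91183, ln C = (7.4881·16.7566 − 5.1930·21.4081)/10.4737 = 1.36571, so C = exp(1.36571) = 3.91852.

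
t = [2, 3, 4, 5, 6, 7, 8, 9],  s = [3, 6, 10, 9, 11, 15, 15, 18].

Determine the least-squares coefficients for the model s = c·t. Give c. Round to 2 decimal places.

c = 1.98

Compute the Gram sums: Σt·t = 284.
And Σt·s = 562.
Normal equations: [[284]]·[c]ᵀ = [562]ᵀ.
c = 562/284 = 1.97887.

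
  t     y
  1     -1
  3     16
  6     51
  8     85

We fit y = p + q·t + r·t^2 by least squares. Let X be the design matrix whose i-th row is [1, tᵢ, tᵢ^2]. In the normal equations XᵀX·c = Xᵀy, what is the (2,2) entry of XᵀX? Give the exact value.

110

Row 2 ↔ basis t, column 2 ↔ basis t, so (XᵀX)_{2,2} = Σᵢ (t)·(t) = (1)·(1) + (3)·(3) + (6)·(6) + (8)·(8) = 110.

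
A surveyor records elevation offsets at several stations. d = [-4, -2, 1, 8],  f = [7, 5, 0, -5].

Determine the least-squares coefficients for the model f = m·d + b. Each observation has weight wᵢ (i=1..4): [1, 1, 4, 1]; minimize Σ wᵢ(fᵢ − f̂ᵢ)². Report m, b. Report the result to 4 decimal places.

m = -1.0138, b = 1.8690

The normal equations are: 88·m + 6·b = -78;  6·m + 7·b = 7.
Determinant 88·7 − 6² = 580.
m = ((-78)·7 − 6·7)/580 = -147/145; b = (88·7 − 6·(-78))/580 = 271/145.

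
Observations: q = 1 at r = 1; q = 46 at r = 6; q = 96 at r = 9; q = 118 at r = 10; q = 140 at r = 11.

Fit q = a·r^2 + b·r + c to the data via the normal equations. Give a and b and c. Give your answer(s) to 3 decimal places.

a = 0.989, b = 2.052, c = -2.026

Compute the Gram sums: Σr^2·r^2 = 32499, Σr^2·r = 3277, Σr^2 = 339, Σr·r = 339, Σr = 37, Σ1 = 5.
Moment sums: Σr^2·q = 38173, Σr·q = 3861, Σq = 401.
Row-reducing yields a = 36991/37408, b = 76747/37408, c = -2707/1336.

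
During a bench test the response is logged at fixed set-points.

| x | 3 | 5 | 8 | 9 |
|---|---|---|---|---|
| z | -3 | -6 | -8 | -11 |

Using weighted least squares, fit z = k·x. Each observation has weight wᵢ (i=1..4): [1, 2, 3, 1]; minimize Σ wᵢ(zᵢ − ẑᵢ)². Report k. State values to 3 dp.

k = -1.084

Setting ∂/∂k … = 0 gives: 332·k = -360.
k = (-360)/332 = -1.08434.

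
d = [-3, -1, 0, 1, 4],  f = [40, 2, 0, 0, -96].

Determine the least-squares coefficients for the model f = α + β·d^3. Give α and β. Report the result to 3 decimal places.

α = 0.294, β = -1.499

MᵀM·[α, β]ᵀ = Mᵀf reads: 5·α + 37·β = -54;  37·α + 4827·β = -7226.
Eliminating β: 4827·(row 1) − 37·(row 2) gives 22766·α = 4827·(-54) − 37·(-7226) = 6704, so α = 3352/11383.
Then β = ((-7226) − 37·(3352/11383))/4827 = -17066/11383.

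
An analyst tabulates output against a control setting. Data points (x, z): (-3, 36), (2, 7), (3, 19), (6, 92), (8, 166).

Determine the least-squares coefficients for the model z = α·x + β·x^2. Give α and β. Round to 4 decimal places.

With design matrix A, AᵀA = [[122, 736]; [736, 5570]] and Aᵀz = [1843, 14459]ᵀ.
Eliminating β: 5570·(row 1) − 736·(row 2) gives 137844·α = 5570·1843 − 736·14459 = -376314, so α = -62719/22974.
Then β = (14459 − 736·(-62719/22974))/5570 = 67925/22974.

α = -2.7300, β = 2.9566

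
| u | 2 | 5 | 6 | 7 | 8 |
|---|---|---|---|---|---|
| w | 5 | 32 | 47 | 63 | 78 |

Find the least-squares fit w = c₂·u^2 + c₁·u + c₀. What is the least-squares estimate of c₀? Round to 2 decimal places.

c₀ = -4.53

Normal-equation sums: Σu^2·u^2 = 8434, Σu^2·u = 1204, Σu^2 = 178, Σu·u = 178, Σu = 28, Σ1 = 5.
Right-hand side: Σu^2·w = 10591, Σu·w = 1517, Σw = 225.
Row-reducing yields c₂ = 3667/3822, c₁ = 1499/546, c₀ = -222/49.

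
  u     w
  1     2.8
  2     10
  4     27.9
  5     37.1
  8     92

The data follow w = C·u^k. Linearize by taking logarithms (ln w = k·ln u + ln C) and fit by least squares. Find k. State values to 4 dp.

k = 1.6376

Let Y = ln w. Fitting Y = k·ln u + ln C by least squares:
Σln u = 5.7683, Σ(ln u)² = 9.3166, Σln w = 14.7962, Σln u·ln w = 21.4292.
Equations: 9.3166·k + 5.7683·ln C = 21.4292;  5.7683·k + 5·ln C = 14.7962.
Solving (det = 13.3096): k = 1.63764, ln C = 1.06996.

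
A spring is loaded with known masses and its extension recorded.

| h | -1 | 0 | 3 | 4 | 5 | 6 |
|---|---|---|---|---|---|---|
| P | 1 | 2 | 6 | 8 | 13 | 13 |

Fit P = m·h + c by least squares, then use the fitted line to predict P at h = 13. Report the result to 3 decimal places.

P̂ = 25.536

Sums needed: Σh·h = 87, Σh = 17, Σ1 = 6.
For AᵀP: Σh·P = 192, ΣP = 43.
det = 87·6 − 17² = 233.
m = (192·6 − 17·43)/233 = 421/233; c = (87·43 − 17·192)/233 = 477/233.
At h = 13: P̂ = (421/233)·(13) + (477/233)·(1) = 5950/233.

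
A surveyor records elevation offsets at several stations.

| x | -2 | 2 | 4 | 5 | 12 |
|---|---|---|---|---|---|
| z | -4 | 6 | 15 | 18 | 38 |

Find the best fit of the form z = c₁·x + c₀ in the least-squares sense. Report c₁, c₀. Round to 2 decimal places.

Sums needed: Σx·x = 193, Σx = 21, Σ1 = 5.
For Aᵀz: Σx·z = 626, Σz = 73.
det = 193·5 − 21² = 524.
c₁ = (626·5 − 21·73)/524 = 1597/524; c₀ = (193·73 − 21·626)/524 = 943/524.

c₁ = 3.05, c₀ = 1.80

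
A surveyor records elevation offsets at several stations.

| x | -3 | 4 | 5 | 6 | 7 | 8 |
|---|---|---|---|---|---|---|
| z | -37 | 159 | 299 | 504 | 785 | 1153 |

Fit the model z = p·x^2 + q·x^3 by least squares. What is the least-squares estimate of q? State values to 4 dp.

q = 2.0138

From the data, Σx^2·x^2 = 8755, Σx^2·x^3 = 61257, Σx^3·x^3 = 446899.
Moment sums: Σx^2·z = 140087, Σx^3·z = 1017005.
Determinant 8755·446899 − 61257² = 160180696.
p = (140087·446899 − 61257·1017005)/160180696 = 2942932/1540199; q = (8755·1017005 − 61257·140087)/160180696 = 3101629/1540199.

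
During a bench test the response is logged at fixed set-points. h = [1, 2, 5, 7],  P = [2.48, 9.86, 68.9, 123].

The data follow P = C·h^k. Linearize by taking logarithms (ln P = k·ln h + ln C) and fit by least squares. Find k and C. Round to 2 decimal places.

k = 2.03, C = 2.47

Let Y = ln P. Fitting Y = k·ln h + ln C by least squares:
Σln h = 4.2485, Σ(ln h)² = 6.8573, Σln P = 12.2416, Σln h·ln P = 17.7625.
Equations: 6.8573·k + 4.2485·ln C = 17.7625;  4.2485·k + 4·ln C = 12.2416.
Solving (det = 9.3795): k = 2.03015, ln C = 0.90413, so C = exp(0.90413) = 2.46978.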